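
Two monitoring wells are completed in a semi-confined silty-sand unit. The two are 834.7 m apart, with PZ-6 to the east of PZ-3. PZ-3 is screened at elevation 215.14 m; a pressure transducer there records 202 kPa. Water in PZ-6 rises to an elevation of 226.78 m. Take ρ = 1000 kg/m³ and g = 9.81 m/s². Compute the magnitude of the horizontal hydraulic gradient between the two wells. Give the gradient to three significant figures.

Pressure head at PZ-3: ψ = P/(ρg) = 202×1000 / (1000 × 9.81) = 20.59 m.
Total head at PZ-3: h = z + ψ = 215.14 + 20.59 = 235.73 m.
Total head at PZ-6: h = 226.78 m (water level in the piezometer is the total head).
Head difference: h(PZ-3) − h(PZ-6) = 235.73 − 226.78 = 8.95 m.
Hydraulic gradient: i = |Δh| / L = 8.95 / 834.7 = 0.0107.

i ≈ 0.0107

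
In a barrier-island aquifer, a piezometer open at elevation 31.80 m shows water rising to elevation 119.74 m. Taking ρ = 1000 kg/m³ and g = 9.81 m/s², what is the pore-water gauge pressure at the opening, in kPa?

Pressure head ψ = h − z = 119.74 − 31.80 = 87.94 m.
P = ρgψ = 1000 × 9.81 × 87.94 = 862691 Pa ≈ 863 kPa.

P ≈ 863 kPa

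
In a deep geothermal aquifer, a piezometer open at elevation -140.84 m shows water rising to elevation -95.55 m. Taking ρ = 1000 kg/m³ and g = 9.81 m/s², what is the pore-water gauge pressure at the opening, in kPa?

P ≈ 444 kPa

Pressure head ψ = h − z = -95.55 − (-140.84) = 45.29 m.
P = ρgψ = 1000 × 9.81 × 45.29 = 444295 Pa ≈ 444 kPa.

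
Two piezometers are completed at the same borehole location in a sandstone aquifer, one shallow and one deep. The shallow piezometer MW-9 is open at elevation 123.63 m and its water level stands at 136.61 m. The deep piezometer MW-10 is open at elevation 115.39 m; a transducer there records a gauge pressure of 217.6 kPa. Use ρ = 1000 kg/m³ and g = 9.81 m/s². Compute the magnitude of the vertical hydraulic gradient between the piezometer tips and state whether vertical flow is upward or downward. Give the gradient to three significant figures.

|i_v| ≈ 0.117; vertical flow is upward

Total head at MW-9: h = 136.61 m (water level in the standpipe).
Pressure head at MW-10: ψ = P/(ρg) = 217.6×1000 / (1000 × 9.81) = 22.18 m.
Total head at MW-10: h = z + ψ = 115.39 + 22.18 = 137.57 m.
Δh = h(MW-9) − h(MW-10) = 136.61 − 137.57 = -0.96 m.
Vertical separation Δz = 123.63 − 115.39 = 8.24 m.
|i_v| = |Δh| / Δz = 0.96 / 8.24 = 0.117.
Head is higher in the deep piezometer, so vertical flow is upward (discharge condition).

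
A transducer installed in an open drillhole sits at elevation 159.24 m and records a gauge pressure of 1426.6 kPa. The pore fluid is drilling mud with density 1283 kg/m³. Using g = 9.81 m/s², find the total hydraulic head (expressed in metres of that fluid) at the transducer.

h ≈ 272.59 m

ψ = P/(ρg) = 1426.6×1000 / (1283 × 9.81) = 113.35 m.
h = z + ψ = 159.24 + 113.35 = 272.59 m.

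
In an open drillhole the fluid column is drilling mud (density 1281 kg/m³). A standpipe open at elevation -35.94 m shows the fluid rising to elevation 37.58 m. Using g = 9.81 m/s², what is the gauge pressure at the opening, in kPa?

P ≈ 924 kPa

Pressure head ψ = h − z = 37.58 − (-35.94) = 73.52 m.
P = ρgψ = 1281 × 9.81 × 73.52 = 923897 Pa ≈ 924 kPa.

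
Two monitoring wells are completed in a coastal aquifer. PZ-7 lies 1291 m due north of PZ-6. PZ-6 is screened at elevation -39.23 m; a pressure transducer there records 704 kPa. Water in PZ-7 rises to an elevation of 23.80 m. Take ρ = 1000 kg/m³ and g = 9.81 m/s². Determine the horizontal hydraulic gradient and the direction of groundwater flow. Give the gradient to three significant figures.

i ≈ 0.00676; groundwater flows toward the north

Pressure head at PZ-6: ψ = P/(ρg) = 704×1000 / (1000 × 9.81) = 71.76 m.
Total head at PZ-6: h = z + ψ = -39.23 + 71.76 = 32.53 m.
Total head at PZ-7: h = 23.80 m (water level in the piezometer is the total head).
Head difference: h(PZ-6) − h(PZ-7) = 32.53 − 23.80 = 8.73 m.
Hydraulic gradient: i = |Δh| / L = 8.73 / 1291 = 0.00676.
Flow is from higher to lower head: from PZ-6 toward PZ-7, i.e. toward the north.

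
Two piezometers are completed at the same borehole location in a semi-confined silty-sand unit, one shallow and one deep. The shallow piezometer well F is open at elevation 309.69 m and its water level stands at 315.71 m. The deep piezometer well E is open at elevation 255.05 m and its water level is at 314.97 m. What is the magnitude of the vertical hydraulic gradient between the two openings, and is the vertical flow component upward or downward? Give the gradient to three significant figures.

|i_v| ≈ 0.0135; vertical flow is downward

Total head at well F: h = 315.71 m (water level in the standpipe).
Total head at well E: h = 314.97 m.
Δh = h(well F) − h(well E) = 315.71 − 314.97 = 0.74 m.
Vertical separation Δz = 309.69 − 255.05 = 54.64 m.
|i_v| = |Δh| / Δz = 0.74 / 54.64 = 0.0135.
Head is higher in the shallow piezometer, so vertical flow is downward (recharge condition).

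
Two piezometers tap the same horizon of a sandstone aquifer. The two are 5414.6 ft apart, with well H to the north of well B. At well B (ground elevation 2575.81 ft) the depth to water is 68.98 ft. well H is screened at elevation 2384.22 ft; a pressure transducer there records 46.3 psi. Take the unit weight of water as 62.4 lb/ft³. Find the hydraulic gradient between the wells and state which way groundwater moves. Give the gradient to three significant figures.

i ≈ 0.00291; groundwater flows toward the north

Total head at well B: h = 2575.81 − 68.98 = 2506.83 ft.
Pressure head at well H: ψ = 144·P/γ = 144 × 46.3 / 62.4 = 106.85 ft.
Total head at well H: h = z + ψ = 2384.22 + 106.85 = 2491.07 ft.
Head difference: h(well B) − h(well H) = 2506.83 − 2491.07 = 15.76 ft.
Hydraulic gradient: i = |Δh| / L = 15.76 / 5414.6 = 0.00291.
Flow is from higher to lower head: from well B toward well H, i.e. toward the north.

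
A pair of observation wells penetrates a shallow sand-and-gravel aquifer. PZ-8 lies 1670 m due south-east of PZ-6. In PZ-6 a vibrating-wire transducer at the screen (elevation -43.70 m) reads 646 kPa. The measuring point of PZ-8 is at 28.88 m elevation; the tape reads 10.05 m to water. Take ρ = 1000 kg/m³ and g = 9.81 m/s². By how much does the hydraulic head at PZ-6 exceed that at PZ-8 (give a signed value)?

Pressure head at PZ-6: ψ = P/(ρg) = 646×1000 / (1000 × 9.81) = 65.85 m.
Total head at PZ-6: h = z + ψ = -43.70 + 65.85 = 22.15 m.
Total head at PZ-8: h = 28.88 − 10.05 = 18.83 m.
Head difference: h(PZ-6) − h(PZ-8) = 22.15 − 18.83 = 3.32 m.

Δh ≈ 3.32 m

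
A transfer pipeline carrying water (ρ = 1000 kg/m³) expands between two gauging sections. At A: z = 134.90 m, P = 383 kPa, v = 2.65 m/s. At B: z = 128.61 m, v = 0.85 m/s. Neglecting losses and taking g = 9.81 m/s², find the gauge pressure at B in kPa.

Pressure head at A: ψ₁ = P₁/(ρg) = 383×1000 / (1000 × 9.81) = 39.04 m.
Velocity heads: v₁²/2g = 2.65²/19.62 = 0.358 m; v₂²/2g = 0.85²/19.62 = 0.037 m.
Total head H = z₁ + ψ₁ + v₁²/2g = 134.90 + 39.04 + 0.358 = 174.30 m.
ψ₂ = H − z₂ − v₂²/2g = 174.30 − 128.61 − 0.037 = 45.65 m.
P₂ = ρgψ₂ = 1000 × 9.81 × 45.65 ≈ 448 kPa.

P₂ ≈ 448 kPa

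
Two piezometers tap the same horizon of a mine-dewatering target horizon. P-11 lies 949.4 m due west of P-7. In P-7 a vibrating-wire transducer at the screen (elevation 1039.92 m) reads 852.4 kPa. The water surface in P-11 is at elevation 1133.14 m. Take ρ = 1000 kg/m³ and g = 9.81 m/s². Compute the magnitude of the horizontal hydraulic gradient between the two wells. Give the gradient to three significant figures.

Pressure head at P-7: ψ = P/(ρg) = 852.4×1000 / (1000 × 9.81) = 86.89 m.
Total head at P-7: h = z + ψ = 1039.92 + 86.89 = 1126.81 m.
Total head at P-11: h = 1133.14 m (water level in the piezometer is the total head).
Head difference: h(P-7) − h(P-11) = 1126.81 − 1133.14 = -6.33 m.
Hydraulic gradient: i = |Δh| / L = 6.33 / 949.4 = 0.00667.

i ≈ 0.00667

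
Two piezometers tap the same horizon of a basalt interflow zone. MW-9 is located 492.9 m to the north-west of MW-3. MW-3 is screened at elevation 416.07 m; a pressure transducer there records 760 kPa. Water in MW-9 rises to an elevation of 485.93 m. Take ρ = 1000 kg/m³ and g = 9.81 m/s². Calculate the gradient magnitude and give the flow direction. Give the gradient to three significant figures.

i ≈ 0.0154; groundwater flows toward the north-west

Pressure head at MW-3: ψ = P/(ρg) = 760×1000 / (1000 × 9.81) = 77.47 m.
Total head at MW-3: h = z + ψ = 416.07 + 77.47 = 493.54 m.
Total head at MW-9: h = 485.93 m (water level in the piezometer is the total head).
Head difference: h(MW-3) − h(MW-9) = 493.54 − 485.93 = 7.61 m.
Hydraulic gradient: i = |Δh| / L = 7.61 / 492.9 = 0.0154.
Flow is from higher to lower head: from MW-3 toward MW-9, i.e. toward the north-west.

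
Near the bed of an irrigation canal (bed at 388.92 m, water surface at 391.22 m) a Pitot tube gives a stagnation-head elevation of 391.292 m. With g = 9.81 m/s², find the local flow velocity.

v ≈ 1.19 m/s

Near the bed, under hydrostatic conditions, the piezometric head (z + ψ) equals the free-surface elevation, 391.22 m.
Velocity head = total − piezometric = 391.292 − 391.22 = 0.072 m.
v = √(2g·h_v) = √(2 × 9.81 × 0.072) = 1.19 m/s.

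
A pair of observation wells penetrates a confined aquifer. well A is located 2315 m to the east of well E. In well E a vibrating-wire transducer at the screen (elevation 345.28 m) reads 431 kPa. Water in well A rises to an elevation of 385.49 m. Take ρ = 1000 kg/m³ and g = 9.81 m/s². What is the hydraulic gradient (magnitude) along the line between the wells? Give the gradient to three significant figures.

Pressure head at well E: ψ = P/(ρg) = 431×1000 / (1000 × 9.81) = 43.93 m.
Total head at well E: h = z + ψ = 345.28 + 43.93 = 389.21 m.
Total head at well A: h = 385.49 m (water level in the piezometer is the total head).
Head difference: h(well E) − h(well A) = 389.21 − 385.49 = 3.72 m.
Hydraulic gradient: i = |Δh| / L = 3.72 / 2315 = 0.00161.

i ≈ 0.00161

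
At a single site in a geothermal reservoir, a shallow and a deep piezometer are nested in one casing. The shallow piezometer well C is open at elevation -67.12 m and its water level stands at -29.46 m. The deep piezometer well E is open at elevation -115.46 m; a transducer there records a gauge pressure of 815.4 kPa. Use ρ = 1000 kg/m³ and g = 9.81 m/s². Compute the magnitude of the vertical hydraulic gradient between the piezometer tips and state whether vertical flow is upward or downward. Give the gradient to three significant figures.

|i_v| ≈ 0.0596; vertical flow is downward

Total head at well C: h = -29.46 m (water level in the standpipe).
Pressure head at well E: ψ = P/(ρg) = 815.4×1000 / (1000 × 9.81) = 83.12 m.
Total head at well E: h = z + ψ = -115.46 + 83.12 = -32.34 m.
Δh = h(well C) − h(well E) = -29.46 − (-32.34) = 2.88 m.
Vertical separation Δz = -67.12 − (-115.46) = 48.34 m.
|i_v| = |Δh| / Δz = 2.88 / 48.34 = 0.0596.
Head is higher in the shallow piezometer, so vertical flow is downward (recharge condition).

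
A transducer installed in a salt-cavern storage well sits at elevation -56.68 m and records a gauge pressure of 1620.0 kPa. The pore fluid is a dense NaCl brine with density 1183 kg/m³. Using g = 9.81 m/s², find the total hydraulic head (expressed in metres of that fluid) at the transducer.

h ≈ 82.91 m

ψ = P/(ρg) = 1620.0×1000 / (1183 × 9.81) = 139.59 m.
h = z + ψ = -56.68 + 139.59 = 82.91 m.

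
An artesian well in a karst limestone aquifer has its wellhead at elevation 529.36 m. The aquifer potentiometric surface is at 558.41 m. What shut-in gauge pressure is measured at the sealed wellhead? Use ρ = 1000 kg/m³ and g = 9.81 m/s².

P ≈ 285 kPa

Head above the cap: Δh = 558.41 − 529.36 = 29.05 m.
P = ρgΔh = 1000 × 9.81 × 29.05 = 284980 Pa ≈ 285 kPa.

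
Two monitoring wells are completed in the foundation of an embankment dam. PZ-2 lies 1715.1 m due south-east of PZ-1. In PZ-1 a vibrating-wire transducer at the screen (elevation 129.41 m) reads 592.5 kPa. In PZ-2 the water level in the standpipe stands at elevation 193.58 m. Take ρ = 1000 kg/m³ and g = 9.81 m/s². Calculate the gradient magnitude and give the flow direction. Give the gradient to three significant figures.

Pressure head at PZ-1: ψ = P/(ρg) = 592.5×1000 / (1000 × 9.81) = 60.40 m.
Total head at PZ-1: h = z + ψ = 129.41 + 60.40 = 189.81 m.
Total head at PZ-2: h = 193.58 m (water level in the piezometer is the total head).
Head difference: h(PZ-1) − h(PZ-2) = 189.81 − 193.58 = -3.77 m.
Hydraulic gradient: i = |Δh| / L = 3.77 / 1715.1 = 0.00220.
Flow is from higher to lower head: from PZ-2 toward PZ-1, i.e. toward the north-west.

i ≈ 0.00220; groundwater flows toward the north-west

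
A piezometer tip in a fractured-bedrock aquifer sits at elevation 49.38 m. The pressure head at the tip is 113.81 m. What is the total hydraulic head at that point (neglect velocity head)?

h ≈ 163.19 m

h = z + ψ = 49.38 + 113.81 = 163.19 m.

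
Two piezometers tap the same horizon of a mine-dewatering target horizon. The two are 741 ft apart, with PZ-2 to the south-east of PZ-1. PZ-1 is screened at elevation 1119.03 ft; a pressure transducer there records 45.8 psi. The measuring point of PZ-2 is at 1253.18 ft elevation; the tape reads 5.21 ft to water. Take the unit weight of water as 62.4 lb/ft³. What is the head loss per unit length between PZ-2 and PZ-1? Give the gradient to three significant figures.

Pressure head at PZ-1: ψ = 144·P/γ = 144 × 45.8 / 62.4 = 105.69 ft.
Total head at PZ-1: h = z + ψ = 1119.03 + 105.69 = 1224.72 ft.
Total head at PZ-2: h = 1253.18 − 5.21 = 1247.97 ft.
Head difference: h(PZ-1) − h(PZ-2) = 1224.72 − 1247.97 = -23.25 ft.
Hydraulic gradient: i = |Δh| / L = 23.25 / 741 = 0.0314.

i ≈ 0.0314 ft/ft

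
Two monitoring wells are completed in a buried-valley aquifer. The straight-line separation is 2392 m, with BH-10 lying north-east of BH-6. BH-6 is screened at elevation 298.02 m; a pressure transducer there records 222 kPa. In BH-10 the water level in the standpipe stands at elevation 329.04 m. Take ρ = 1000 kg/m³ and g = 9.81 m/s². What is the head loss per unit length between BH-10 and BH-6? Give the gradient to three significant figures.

i ≈ 0.00351 m/m

Pressure head at BH-6: ψ = P/(ρg) = 222×1000 / (1000 × 9.81) = 22.63 m.
Total head at BH-6: h = z + ψ = 298.02 + 22.63 = 320.65 m.
Total head at BH-10: h = 329.04 m (water level in the piezometer is the total head).
Head difference: h(BH-6) − h(BH-10) = 320.65 − 329.04 = -8.39 m.
Hydraulic gradient: i = |Δh| / L = 8.39 / 2392 = 0.00351.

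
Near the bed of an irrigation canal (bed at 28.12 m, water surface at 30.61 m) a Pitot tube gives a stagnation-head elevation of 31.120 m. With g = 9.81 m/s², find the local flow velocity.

v ≈ 3.16 m/s

Near the bed, under hydrostatic conditions, the piezometric head (z + ψ) equals the free-surface elevation, 30.61 m.
Velocity head = total − piezometric = 31.120 − 30.61 = 0.510 m.
v = √(2g·h_v) = √(2 × 9.81 × 0.510) = 3.16 m/s.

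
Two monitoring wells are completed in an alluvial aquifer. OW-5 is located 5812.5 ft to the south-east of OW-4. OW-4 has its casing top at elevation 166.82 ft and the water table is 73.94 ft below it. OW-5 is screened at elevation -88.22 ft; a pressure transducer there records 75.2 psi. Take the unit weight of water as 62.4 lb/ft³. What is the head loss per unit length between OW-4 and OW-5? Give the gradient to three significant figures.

Total head at OW-4: h = 166.82 − 73.94 = 92.88 ft.
Pressure head at OW-5: ψ = 144·P/γ = 144 × 75.2 / 62.4 = 173.54 ft.
Total head at OW-5: h = z + ψ = -88.22 + 173.54 = 85.32 ft.
Head difference: h(OW-4) − h(OW-5) = 92.88 − 85.32 = 7.56 ft.
Hydraulic gradient: i = |Δh| / L = 7.56 / 5812.5 = 0.00130.

i ≈ 0.00130 ft/ft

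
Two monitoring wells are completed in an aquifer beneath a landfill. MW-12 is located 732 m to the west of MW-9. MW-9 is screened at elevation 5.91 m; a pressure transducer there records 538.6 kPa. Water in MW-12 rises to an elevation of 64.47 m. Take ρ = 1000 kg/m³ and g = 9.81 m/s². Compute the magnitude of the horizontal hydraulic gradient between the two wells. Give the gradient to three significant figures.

i ≈ 0.00500

Pressure head at MW-9: ψ = P/(ρg) = 538.6×1000 / (1000 × 9.81) = 54.90 m.
Total head at MW-9: h = z + ψ = 5.91 + 54.90 = 60.81 m.
Total head at MW-12: h = 64.47 m (water level in the piezometer is the total head).
Head difference: h(MW-9) − h(MW-12) = 60.81 − 64.47 = -3.66 m.
Hydraulic gradient: i = |Δh| / L = 3.66 / 732 = 0.00500.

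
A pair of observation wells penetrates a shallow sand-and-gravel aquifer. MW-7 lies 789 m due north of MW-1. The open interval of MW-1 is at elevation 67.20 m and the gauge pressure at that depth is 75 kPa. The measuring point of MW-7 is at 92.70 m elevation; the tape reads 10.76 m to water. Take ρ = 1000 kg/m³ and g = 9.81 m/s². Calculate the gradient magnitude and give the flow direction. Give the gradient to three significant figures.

i ≈ 0.00899; groundwater flows toward the south

Pressure head at MW-1: ψ = P/(ρg) = 75×1000 / (1000 × 9.81) = 7.65 m.
Total head at MW-1: h = z + ψ = 67.20 + 7.65 = 74.85 m.
Total head at MW-7: h = 92.70 − 10.76 = 81.94 m.
Head difference: h(MW-1) − h(MW-7) = 74.85 − 81.94 = -7.09 m.
Hydraulic gradient: i = |Δh| / L = 7.09 / 789 = 0.00899.
Flow is from higher to lower head: from MW-7 toward MW-1, i.e. toward the south.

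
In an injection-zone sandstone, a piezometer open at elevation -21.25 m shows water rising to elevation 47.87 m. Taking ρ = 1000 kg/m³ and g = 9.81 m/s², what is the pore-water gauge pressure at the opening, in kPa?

Pressure head ψ = h − z = 47.87 − (-21.25) = 69.12 m.
P = ρgψ = 1000 × 9.81 × 69.12 = 678067 Pa ≈ 678 kPa.

P ≈ 678 kPa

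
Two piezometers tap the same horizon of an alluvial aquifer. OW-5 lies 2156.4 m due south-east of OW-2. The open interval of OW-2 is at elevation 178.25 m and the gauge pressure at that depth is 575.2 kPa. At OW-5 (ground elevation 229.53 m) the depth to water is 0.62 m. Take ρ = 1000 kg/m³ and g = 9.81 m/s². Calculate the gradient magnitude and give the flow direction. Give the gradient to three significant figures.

Pressure head at OW-2: ψ = P/(ρg) = 575.2×1000 / (1000 × 9.81) = 58.63 m.
Total head at OW-2: h = z + ψ = 178.25 + 58.63 = 236.88 m.
Total head at OW-5: h = 229.53 − 0.62 = 228.91 m.
Head difference: h(OW-2) − h(OW-5) = 236.88 − 228.91 = 7.97 m.
Hydraulic gradient: i = |Δh| / L = 7.97 / 2156.4 = 0.00370.
Flow is from higher to lower head: from OW-2 toward OW-5, i.e. toward the south-east.

i ≈ 0.00370; groundwater flows toward the south-east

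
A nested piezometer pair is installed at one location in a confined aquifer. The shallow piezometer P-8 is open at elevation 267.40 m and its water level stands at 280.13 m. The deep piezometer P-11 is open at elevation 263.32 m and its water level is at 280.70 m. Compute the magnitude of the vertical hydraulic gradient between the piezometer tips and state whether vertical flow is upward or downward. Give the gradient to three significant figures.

Total head at P-8: h = 280.13 m (water level in the standpipe).
Total head at P-11: h = 280.70 m.
Δh = h(P-8) − h(P-11) = 280.13 − 280.70 = -0.57 m.
Vertical separation Δz = 267.40 − 263.32 = 4.08 m.
|i_v| = |Δh| / Δz = 0.57 / 4.08 = 0.140.
Head is higher in the deep piezometer, so vertical flow is upward (discharge condition).

|i_v| ≈ 0.140; vertical flow is upward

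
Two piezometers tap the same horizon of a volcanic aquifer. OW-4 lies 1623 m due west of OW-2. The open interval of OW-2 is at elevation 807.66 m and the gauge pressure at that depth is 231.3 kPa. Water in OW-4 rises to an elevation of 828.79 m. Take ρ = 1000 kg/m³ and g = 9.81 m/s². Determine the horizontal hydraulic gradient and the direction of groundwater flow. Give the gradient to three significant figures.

Pressure head at OW-2: ψ = P/(ρg) = 231.3×1000 / (1000 × 9.81) = 23.58 m.
Total head at OW-2: h = z + ψ = 807.66 + 23.58 = 831.24 m.
Total head at OW-4: h = 828.79 m (water level in the piezometer is the total head).
Head difference: h(OW-2) − h(OW-4) = 831.24 − 828.79 = 2.45 m.
Hydraulic gradient: i = |Δh| / L = 2.45 / 1623 = 0.00151.
Flow is from higher to lower head: from OW-2 toward OW-4, i.e. toward the west.

i ≈ 0.00151; groundwater flows toward the west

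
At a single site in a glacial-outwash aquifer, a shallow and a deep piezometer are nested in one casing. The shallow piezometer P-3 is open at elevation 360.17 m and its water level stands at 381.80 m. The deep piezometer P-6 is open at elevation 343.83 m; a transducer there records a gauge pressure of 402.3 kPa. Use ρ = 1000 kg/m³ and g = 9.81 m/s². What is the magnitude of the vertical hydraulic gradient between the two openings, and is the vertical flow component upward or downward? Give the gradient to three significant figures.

Total head at P-3: h = 381.80 m (water level in the standpipe).
Pressure head at P-6: ψ = P/(ρg) = 402.3×1000 / (1000 × 9.81) = 41.01 m.
Total head at P-6: h = z + ψ = 343.83 + 41.01 = 384.84 m.
Δh = h(P-3) − h(P-6) = 381.80 − 384.84 = -3.04 m.
Vertical separation Δz = 360.17 − 343.83 = 16.34 m.
|i_v| = |Δh| / Δz = 3.04 / 16.34 = 0.186.
Head is higher in the deep piezometer, so vertical flow is upward (discharge condition).

|i_v| ≈ 0.186; vertical flow is upward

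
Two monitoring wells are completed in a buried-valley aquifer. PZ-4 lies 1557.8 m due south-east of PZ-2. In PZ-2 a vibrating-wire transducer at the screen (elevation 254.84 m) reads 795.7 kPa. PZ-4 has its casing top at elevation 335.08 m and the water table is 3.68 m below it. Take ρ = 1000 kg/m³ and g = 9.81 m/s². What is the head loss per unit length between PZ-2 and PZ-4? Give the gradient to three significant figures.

i ≈ 0.00292 m/m

Pressure head at PZ-2: ψ = P/(ρg) = 795.7×1000 / (1000 × 9.81) = 81.11 m.
Total head at PZ-2: h = z + ψ = 254.84 + 81.11 = 335.95 m.
Total head at PZ-4: h = 335.08 − 3.68 = 331.40 m.
Head difference: h(PZ-2) − h(PZ-4) = 335.95 − 331.40 = 4.55 m.
Hydraulic gradient: i = |Δh| / L = 4.55 / 1557.8 = 0.00292.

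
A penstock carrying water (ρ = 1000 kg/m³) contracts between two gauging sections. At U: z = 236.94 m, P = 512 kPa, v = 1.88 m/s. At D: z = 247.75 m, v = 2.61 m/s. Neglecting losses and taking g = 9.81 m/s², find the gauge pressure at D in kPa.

P₂ ≈ 404 kPa

Pressure head at U: ψ₁ = P₁/(ρg) = 512×1000 / (1000 × 9.81) = 52.19 m.
Velocity heads: v₁²/2g = 1.88²/19.62 = 0.180 m; v₂²/2g = 2.61²/19.62 = 0.347 m.
Total head H = z₁ + ψ₁ + v₁²/2g = 236.94 + 52.19 + 0.180 = 289.31 m.
ψ₂ = H − z₂ − v₂²/2g = 289.31 − 247.75 − 0.347 = 41.21 m.
P₂ = ρgψ₂ = 1000 × 9.81 × 41.21 ≈ 404 kPa.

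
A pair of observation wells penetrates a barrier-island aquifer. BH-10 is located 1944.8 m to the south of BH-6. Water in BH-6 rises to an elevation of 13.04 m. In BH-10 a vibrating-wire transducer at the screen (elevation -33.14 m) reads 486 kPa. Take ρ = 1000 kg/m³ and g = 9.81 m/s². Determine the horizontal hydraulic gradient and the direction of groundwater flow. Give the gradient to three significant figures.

Total head at BH-6: h = 13.04 m (water level in the piezometer is the total head).
Pressure head at BH-10: ψ = P/(ρg) = 486×1000 / (1000 × 9.81) = 49.54 m.
Total head at BH-10: h = z + ψ = -33.14 + 49.54 = 16.40 m.
Head difference: h(BH-6) − h(BH-10) = 13.04 − 16.40 = -3.36 m.
Hydraulic gradient: i = |Δh| / L = 3.36 / 1944.8 = 0.00173.
Flow is from higher to lower head: from BH-10 toward BH-6, i.e. toward the north.

i ≈ 0.00173; groundwater flows toward the north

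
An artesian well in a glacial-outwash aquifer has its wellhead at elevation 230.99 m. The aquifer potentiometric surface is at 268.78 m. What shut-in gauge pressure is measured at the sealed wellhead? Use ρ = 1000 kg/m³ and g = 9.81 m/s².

P ≈ 371 kPa

Head above the cap: Δh = 268.78 − 230.99 = 37.79 m.
P = ρgΔh = 1000 × 9.81 × 37.79 = 370720 Pa ≈ 371 kPa.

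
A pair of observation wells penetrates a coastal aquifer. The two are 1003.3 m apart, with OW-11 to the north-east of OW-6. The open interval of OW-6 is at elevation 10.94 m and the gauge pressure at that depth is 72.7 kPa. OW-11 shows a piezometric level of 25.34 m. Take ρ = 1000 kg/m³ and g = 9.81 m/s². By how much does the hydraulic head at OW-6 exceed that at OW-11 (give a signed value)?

Pressure head at OW-6: ψ = P/(ρg) = 72.7×1000 / (1000 × 9.81) = 7.41 m.
Total head at OW-6: h = z + ψ = 10.94 + 7.41 = 18.35 m.
Total head at OW-11: h = 25.34 m (water level in the piezometer is the total head).
Head difference: h(OW-6) − h(OW-11) = 18.35 − 25.34 = -6.99 m.

Δh ≈ -6.99 m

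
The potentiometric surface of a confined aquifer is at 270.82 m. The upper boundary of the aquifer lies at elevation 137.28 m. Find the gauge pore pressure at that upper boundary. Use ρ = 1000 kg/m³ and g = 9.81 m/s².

Pressure head at the aquifer top: ψ = h − z = 270.82 − 137.28 = 133.54 m.
P = ρgψ = 1000 × 9.81 × 133.54 = 1310027 Pa ≈ 1310 kPa.

P ≈ 1310 kPa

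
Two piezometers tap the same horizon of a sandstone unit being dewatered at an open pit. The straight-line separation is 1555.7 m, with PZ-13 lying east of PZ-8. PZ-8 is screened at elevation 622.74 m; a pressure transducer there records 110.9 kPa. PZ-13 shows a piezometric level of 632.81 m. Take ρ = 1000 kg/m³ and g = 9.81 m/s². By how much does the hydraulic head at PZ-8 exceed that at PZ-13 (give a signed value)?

Δh ≈ 1.23 m

Pressure head at PZ-8: ψ = P/(ρg) = 110.9×1000 / (1000 × 9.81) = 11.30 m.
Total head at PZ-8: h = z + ψ = 622.74 + 11.30 = 634.04 m.
Total head at PZ-13: h = 632.81 m (water level in the piezometer is the total head).
Head difference: h(PZ-8) − h(PZ-13) = 634.04 − 632.81 = 1.23 m.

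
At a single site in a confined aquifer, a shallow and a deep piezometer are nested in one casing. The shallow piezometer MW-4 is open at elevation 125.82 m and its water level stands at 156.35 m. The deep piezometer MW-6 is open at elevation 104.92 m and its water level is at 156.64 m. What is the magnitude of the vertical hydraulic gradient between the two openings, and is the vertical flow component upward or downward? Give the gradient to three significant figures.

Total head at MW-4: h = 156.35 m (water level in the standpipe).
Total head at MW-6: h = 156.64 m.
Δh = h(MW-4) − h(MW-6) = 156.35 − 156.64 = -0.29 m.
Vertical separation Δz = 125.82 − 104.92 = 20.90 m.
|i_v| = |Δh| / Δz = 0.29 / 20.90 = 0.0139.
Head is higher in the deep piezometer, so vertical flow is upward (discharge condition).

|i_v| ≈ 0.0139; vertical flow is upward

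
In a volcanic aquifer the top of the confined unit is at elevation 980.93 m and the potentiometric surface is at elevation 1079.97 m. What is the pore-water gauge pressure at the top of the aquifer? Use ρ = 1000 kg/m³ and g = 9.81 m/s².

Pressure head at the aquifer top: ψ = h − z = 1079.97 − 980.93 = 99.04 m.
P = ρgψ = 1000 × 9.81 × 99.04 = 971582 Pa ≈ 972 kPa.

P ≈ 972 kPa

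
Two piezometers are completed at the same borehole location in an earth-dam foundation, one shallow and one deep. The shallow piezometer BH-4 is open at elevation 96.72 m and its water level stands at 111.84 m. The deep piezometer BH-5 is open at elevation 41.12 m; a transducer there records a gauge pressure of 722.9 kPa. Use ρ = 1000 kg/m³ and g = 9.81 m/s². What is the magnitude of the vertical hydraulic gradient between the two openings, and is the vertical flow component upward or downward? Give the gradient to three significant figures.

|i_v| ≈ 0.0534; vertical flow is upward

Total head at BH-4: h = 111.84 m (water level in the standpipe).
Pressure head at BH-5: ψ = P/(ρg) = 722.9×1000 / (1000 × 9.81) = 73.69 m.
Total head at BH-5: h = z + ψ = 41.12 + 73.69 = 114.81 m.
Δh = h(BH-4) − h(BH-5) = 111.84 − 114.81 = -2.97 m.
Vertical separation Δz = 96.72 − 41.12 = 55.60 m.
|i_v| = |Δh| / Δz = 2.97 / 55.60 = 0.0534.
Head is higher in the deep piezometer, so vertical flow is upward (discharge condition).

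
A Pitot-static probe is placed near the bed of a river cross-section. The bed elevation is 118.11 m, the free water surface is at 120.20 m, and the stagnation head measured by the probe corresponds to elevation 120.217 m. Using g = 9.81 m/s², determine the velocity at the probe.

Near the bed, under hydrostatic conditions, the piezometric head (z + ψ) equals the free-surface elevation, 120.20 m.
Velocity head = total − piezometric = 120.217 − 120.20 = 0.017 m.
v = √(2g·h_v) = √(2 × 9.81 × 0.017) = 0.578 m/s.

v ≈ 0.578 m/s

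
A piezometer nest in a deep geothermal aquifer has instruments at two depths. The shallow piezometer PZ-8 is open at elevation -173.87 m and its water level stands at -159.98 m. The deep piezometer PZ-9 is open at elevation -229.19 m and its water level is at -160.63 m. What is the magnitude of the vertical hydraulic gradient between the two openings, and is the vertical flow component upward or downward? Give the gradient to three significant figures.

Total head at PZ-8: h = -159.98 m (water level in the standpipe).
Total head at PZ-9: h = -160.63 m.
Δh = h(PZ-8) − h(PZ-9) = -159.98 − (-160.63) = 0.65 m.
Vertical separation Δz = -173.87 − (-229.19) = 55.32 m.
|i_v| = |Δh| / Δz = 0.65 / 55.32 = 0.0117.
Head is higher in the shallow piezometer, so vertical flow is downward (recharge condition).

|i_v| ≈ 0.0117; vertical flow is downward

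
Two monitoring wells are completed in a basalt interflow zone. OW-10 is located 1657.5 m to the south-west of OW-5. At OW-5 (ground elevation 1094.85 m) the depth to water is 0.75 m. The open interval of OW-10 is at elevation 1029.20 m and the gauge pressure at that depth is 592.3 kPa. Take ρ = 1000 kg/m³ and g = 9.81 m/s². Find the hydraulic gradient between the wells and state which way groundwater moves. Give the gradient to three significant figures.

i ≈ 0.00273; groundwater flows toward the south-west

Total head at OW-5: h = 1094.85 − 0.75 = 1094.10 m.
Pressure head at OW-10: ψ = P/(ρg) = 592.3×1000 / (1000 × 9.81) = 60.38 m.
Total head at OW-10: h = z + ψ = 1029.20 + 60.38 = 1089.58 m.
Head difference: h(OW-5) − h(OW-10) = 1094.10 − 1089.58 = 4.52 m.
Hydraulic gradient: i = |Δh| / L = 4.52 / 1657.5 = 0.00273.
Flow is from higher to lower head: from OW-5 toward OW-10, i.e. toward the south-west.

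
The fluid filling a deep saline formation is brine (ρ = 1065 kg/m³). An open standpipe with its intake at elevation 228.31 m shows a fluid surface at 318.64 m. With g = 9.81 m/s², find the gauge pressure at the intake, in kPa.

Pressure head ψ = h − z = 318.64 − 228.31 = 90.33 m.
P = ρgψ = 1065 × 9.81 × 90.33 = 943736 Pa ≈ 944 kPa.

P ≈ 944 kPa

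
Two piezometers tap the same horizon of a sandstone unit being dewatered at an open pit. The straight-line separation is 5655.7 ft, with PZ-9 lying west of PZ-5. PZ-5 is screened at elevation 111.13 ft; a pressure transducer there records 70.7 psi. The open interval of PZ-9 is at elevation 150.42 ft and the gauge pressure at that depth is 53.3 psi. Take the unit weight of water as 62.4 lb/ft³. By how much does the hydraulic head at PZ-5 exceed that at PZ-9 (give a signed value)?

Δh ≈ 0.86 ft

Pressure head at PZ-5: ψ = 144·P/γ = 144 × 70.7 / 62.4 = 163.15 ft.
Total head at PZ-5: h = z + ψ = 111.13 + 163.15 = 274.28 ft.
Pressure head at PZ-9: ψ = 144·P/γ = 144 × 53.3 / 62.4 = 123.00 ft.
Total head at PZ-9: h = z + ψ = 150.42 + 123.00 = 273.42 ft.
Head difference: h(PZ-5) − h(PZ-9) = 274.28 − 273.42 = 0.86 ft.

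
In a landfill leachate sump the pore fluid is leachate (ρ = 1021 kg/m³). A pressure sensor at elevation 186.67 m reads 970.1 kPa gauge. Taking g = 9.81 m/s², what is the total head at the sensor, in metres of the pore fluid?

h ≈ 283.52 m

ψ = P/(ρg) = 970.1×1000 / (1021 × 9.81) = 96.85 m.
h = z + ψ = 186.67 + 96.85 = 283.52 m.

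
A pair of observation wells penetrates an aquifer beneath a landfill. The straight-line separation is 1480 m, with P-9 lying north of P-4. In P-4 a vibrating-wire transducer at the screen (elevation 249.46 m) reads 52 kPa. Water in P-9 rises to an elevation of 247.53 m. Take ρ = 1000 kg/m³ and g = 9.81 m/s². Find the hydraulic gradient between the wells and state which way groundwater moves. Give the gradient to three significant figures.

i ≈ 0.00489; groundwater flows toward the north

Pressure head at P-4: ψ = P/(ρg) = 52×1000 / (1000 × 9.81) = 5.30 m.
Total head at P-4: h = z + ψ = 249.46 + 5.30 = 254.76 m.
Total head at P-9: h = 247.53 m (water level in the piezometer is the total head).
Head difference: h(P-4) − h(P-9) = 254.76 − 247.53 = 7.23 m.
Hydraulic gradient: i = |Δh| / L = 7.23 / 1480 = 0.00489.
Flow is from higher to lower head: from P-4 toward P-9, i.e. toward the north.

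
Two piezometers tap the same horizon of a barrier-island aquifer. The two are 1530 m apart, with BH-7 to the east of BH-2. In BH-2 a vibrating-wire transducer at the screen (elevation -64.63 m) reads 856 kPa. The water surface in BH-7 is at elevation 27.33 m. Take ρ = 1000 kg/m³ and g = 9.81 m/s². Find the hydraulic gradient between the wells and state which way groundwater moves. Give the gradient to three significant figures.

i ≈ 0.00307; groundwater flows toward the west

Pressure head at BH-2: ψ = P/(ρg) = 856×1000 / (1000 × 9.81) = 87.26 m.
Total head at BH-2: h = z + ψ = -64.63 + 87.26 = 22.63 m.
Total head at BH-7: h = 27.33 m (water level in the piezometer is the total head).
Head difference: h(BH-2) − h(BH-7) = 22.63 − 27.33 = -4.70 m.
Hydraulic gradient: i = |Δh| / L = 4.70 / 1530 = 0.00307.
Flow is from higher to lower head: from BH-7 toward BH-2, i.e. toward the west.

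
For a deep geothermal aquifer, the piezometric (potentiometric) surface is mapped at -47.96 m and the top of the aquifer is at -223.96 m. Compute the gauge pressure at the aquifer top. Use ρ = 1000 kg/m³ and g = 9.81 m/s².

Pressure head at the aquifer top: ψ = h − z = -47.96 − (-223.96) = 176.00 m.
P = ρgψ = 1000 × 9.81 × 176.00 = 1726560 Pa ≈ 1730 kPa.

P ≈ 1730 kPa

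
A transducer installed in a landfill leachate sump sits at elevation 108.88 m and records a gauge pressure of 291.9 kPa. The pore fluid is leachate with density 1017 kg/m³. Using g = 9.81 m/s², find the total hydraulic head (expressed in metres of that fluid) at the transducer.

h ≈ 138.14 m

ψ = P/(ρg) = 291.9×1000 / (1017 × 9.81) = 29.26 m.
h = z + ψ = 108.88 + 29.26 = 138.14 m.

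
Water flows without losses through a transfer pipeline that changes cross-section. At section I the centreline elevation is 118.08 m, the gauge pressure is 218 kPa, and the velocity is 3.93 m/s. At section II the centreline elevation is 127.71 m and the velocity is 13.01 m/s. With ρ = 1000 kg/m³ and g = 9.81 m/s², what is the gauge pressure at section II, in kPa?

P₂ ≈ 46.6 kPa

Pressure head at I: ψ₁ = P₁/(ρg) = 218×1000 / (1000 × 9.81) = 22.22 m.
Velocity heads: v₁²/2g = 3.93²/19.62 = 0.787 m; v₂²/2g = 13.01²/19.62 = 8.627 m.
Total head H = z₁ + ψ₁ + v₁²/2g = 118.08 + 22.22 + 0.787 = 141.09 m.
ψ₂ = H − z₂ − v₂²/2g = 141.09 − 127.71 − 8.627 = 4.75 m.
P₂ = ρgψ₂ = 1000 × 9.81 × 4.75 ≈ 46.6 kPa.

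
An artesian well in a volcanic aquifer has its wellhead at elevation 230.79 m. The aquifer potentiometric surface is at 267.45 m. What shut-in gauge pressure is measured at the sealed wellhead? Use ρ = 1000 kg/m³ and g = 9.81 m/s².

Head above the cap: Δh = 267.45 − 230.79 = 36.66 m.
P = ρgΔh = 1000 × 9.81 × 36.66 = 359635 Pa ≈ 360 kPa.

P ≈ 360 kPa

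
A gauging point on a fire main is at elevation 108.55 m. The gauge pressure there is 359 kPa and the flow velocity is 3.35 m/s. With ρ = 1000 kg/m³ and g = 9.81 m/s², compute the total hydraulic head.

Pressure head ψ = P/(ρg) = 359×1000 / (1000 × 9.81) = 36.60 m.
Velocity head = v²/(2g) = 3.35² / (2 × 9.81) = 0.572 m.
h = z + ψ + v²/(2g) = 108.55 + 36.60 + 0.572 = 145.72 m.

h ≈ 145.72 m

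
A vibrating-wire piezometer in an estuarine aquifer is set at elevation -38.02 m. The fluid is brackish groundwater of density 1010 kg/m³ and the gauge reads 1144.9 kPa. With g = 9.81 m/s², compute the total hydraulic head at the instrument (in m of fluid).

h ≈ 77.53 m

ψ = P/(ρg) = 1144.9×1000 / (1010 × 9.81) = 115.55 m.
h = z + ψ = -38.02 + 115.55 = 77.53 m.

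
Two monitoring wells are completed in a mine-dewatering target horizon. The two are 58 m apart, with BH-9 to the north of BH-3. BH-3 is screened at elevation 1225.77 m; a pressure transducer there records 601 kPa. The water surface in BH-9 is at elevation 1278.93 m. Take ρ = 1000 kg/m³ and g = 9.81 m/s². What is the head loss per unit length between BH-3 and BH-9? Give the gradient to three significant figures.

i ≈ 0.140 m/m

Pressure head at BH-3: ψ = P/(ρg) = 601×1000 / (1000 × 9.81) = 61.26 m.
Total head at BH-3: h = z + ψ = 1225.77 + 61.26 = 1287.03 m.
Total head at BH-9: h = 1278.93 m (water level in the piezometer is the total head).
Head difference: h(BH-3) − h(BH-9) = 1287.03 − 1278.93 = 8.10 m.
Hydraulic gradient: i = |Δh| / L = 8.10 / 58 = 0.140.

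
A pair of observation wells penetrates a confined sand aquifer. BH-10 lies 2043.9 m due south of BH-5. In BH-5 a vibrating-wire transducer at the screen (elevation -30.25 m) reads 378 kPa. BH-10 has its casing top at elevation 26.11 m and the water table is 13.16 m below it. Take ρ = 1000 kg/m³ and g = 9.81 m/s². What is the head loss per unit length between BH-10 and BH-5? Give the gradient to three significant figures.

Pressure head at BH-5: ψ = P/(ρg) = 378×1000 / (1000 × 9.81) = 38.53 m.
Total head at BH-5: h = z + ψ = -30.25 + 38.53 = 8.28 m.
Total head at BH-10: h = 26.11 − 13.16 = 12.95 m.
Head difference: h(BH-5) − h(BH-10) = 8.28 − 12.95 = -4.67 m.
Hydraulic gradient: i = |Δh| / L = 4.67 / 2043.9 = 0.00228.

i ≈ 0.00228 m/m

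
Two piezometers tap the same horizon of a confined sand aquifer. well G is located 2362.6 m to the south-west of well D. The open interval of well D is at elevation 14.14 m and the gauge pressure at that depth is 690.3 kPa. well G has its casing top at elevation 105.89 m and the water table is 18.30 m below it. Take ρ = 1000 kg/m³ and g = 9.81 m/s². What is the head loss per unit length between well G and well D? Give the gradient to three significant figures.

Pressure head at well D: ψ = P/(ρg) = 690.3×1000 / (1000 × 9.81) = 70.37 m.
Total head at well D: h = z + ψ = 14.14 + 70.37 = 84.51 m.
Total head at well G: h = 105.89 − 18.30 = 87.59 m.
Head difference: h(well D) − h(well G) = 84.51 − 87.59 = -3.08 m.
Hydraulic gradient: i = |Δh| / L = 3.08 / 2362.6 = 0.00130.

i ≈ 0.00130 m/m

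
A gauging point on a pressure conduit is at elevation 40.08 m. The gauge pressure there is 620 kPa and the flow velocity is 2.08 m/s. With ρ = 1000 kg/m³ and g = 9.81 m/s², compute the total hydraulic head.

Pressure head ψ = P/(ρg) = 620×1000 / (1000 × 9.81) = 63.20 m.
Velocity head = v²/(2g) = 2.08² / (2 × 9.81) = 0.221 m.
h = z + ψ + v²/(2g) = 40.08 + 63.20 + 0.221 = 103.50 m.

h ≈ 103.50 m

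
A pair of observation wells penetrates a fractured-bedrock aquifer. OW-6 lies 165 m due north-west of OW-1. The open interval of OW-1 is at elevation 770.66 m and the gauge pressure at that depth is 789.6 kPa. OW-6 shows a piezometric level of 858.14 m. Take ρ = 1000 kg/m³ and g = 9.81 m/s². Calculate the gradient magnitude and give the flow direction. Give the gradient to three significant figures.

Pressure head at OW-1: ψ = P/(ρg) = 789.6×1000 / (1000 × 9.81) = 80.49 m.
Total head at OW-1: h = z + ψ = 770.66 + 80.49 = 851.15 m.
Total head at OW-6: h = 858.14 m (water level in the piezometer is the total head).
Head difference: h(OW-1) − h(OW-6) = 851.15 − 858.14 = -6.99 m.
Hydraulic gradient: i = |Δh| / L = 6.99 / 165 = 0.0424.
Flow is from higher to lower head: from OW-6 toward OW-1, i.e. toward the south-east.

i ≈ 0.0424; groundwater flows toward the south-east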